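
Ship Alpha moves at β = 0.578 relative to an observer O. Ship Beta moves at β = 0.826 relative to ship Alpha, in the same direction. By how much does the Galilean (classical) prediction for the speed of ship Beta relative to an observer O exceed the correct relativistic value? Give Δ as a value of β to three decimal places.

Galilean: u_cl = 0.826 + 0.578 = 1.4040.
Relativistic: u_rel = (0.826 + 0.578) / (1 + 0.826·0.578) = 1.4040/1.4774 = 0.9503.
Δ = 1.4040 − 0.9503 = 0.4537.
(The classical prediction exceeds c; the relativistic result does not.)

Δ = 0.454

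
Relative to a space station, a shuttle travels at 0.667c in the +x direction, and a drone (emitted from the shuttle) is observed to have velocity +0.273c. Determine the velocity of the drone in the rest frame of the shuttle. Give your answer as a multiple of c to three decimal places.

Invert the composition law: u' = (u − v)/(1 − uv/c²).
u' = (0.273 − 0.667) / (1 − (0.273)(0.667)) = -0.3940/0.8179 = -0.4817.

-0.482c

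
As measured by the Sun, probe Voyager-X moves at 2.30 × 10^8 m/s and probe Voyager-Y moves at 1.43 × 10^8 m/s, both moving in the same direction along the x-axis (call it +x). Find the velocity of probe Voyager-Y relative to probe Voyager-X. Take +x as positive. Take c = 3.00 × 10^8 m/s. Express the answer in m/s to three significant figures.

-1.37 × 10^8 m/s

β_A = 0.767, β_B = 0.477 (dividing each by c = 3.00 × 10^8 m/s).
Transform to A's frame with the inverse velocity-addition law: u' = (u − v)/(1 − uv/c²), taking u = β_B and v = β_A.
u' = (0.477 − 0.767) / (1 − (0.767)(0.477)) = -0.2900/0.6346 = -0.4570.
u' = -0.4570 × 3.00 × 10^8 m/s.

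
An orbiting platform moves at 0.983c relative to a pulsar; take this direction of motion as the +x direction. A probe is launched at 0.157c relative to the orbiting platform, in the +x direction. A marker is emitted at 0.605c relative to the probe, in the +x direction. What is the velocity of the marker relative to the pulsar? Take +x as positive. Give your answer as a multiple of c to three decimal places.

Apply u = (u' + v)/(1 + u'v/c²) successively, working outward toward the pulsar.
Start: velocity of the orbiting platform relative to the pulsar = 0.9830c.
Compose with the probe (u' = 0.157 in the orbiting platform frame): u_1 = (0.157 + 0.983) / (1 + 0.157·0.983) = 1.1400/1.1543 = 0.9876.
Compose with the marker (u' = 0.605 in the probe frame): u_2 = (0.605 + 0.988) / (1 + 0.605·0.988) = 1.5926/1.5975 = 0.9969.

0.997c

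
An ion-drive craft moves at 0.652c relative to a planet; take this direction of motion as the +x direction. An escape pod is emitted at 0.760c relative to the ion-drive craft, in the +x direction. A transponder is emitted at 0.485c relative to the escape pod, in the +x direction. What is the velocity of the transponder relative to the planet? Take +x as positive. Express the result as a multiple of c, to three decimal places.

0.980c

Apply u = (u' + v)/(1 + u'v/c²) successively, working outward toward the planet.
Start: velocity of the ion-drive craft relative to the planet = 0.6520c.
Compose with the escape pod (u' = 0.760 in the ion-drive craft frame): u_1 = (0.760 + 0.652) / (1 + 0.760·0.652) = 1.4120/1.4955 = 0.9442.
Compose with the transponder (u' = 0.485 in the escape pod frame): u_2 = (0.485 + 0.944) / (1 + 0.485·0.944) = 1.4292/1.4579 = 0.9803.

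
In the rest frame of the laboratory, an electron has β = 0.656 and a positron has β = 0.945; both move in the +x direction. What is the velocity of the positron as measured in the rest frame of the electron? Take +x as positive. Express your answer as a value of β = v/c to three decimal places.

β = +0.760

β_A = 0.656, β_B = 0.945.
Transform to A's frame with the inverse velocity-addition law: u' = (u − v)/(1 − uv/c²), taking u = β_B and v = β_A.
u' = (0.945 − 0.656) / (1 − (0.656)(0.945)) = 0.2890/0.3801 = 0.7604.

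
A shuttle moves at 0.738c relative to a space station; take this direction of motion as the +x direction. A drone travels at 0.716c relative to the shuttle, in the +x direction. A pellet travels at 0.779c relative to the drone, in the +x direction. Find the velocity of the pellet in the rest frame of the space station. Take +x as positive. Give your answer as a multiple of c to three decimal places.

0.994c

Apply u = (u' + v)/(1 + u'v/c²) successively, working outward toward the space station.
Start: velocity of the shuttle relative to the space station = 0.7380c.
Compose with the drone (u' = 0.716 in the shuttle frame): u_1 = (0.716 + 0.738) / (1 + 0.716·0.738) = 1.4540/1.5284 = 0.9513.
Compose with the pellet (u' = 0.779 in the drone frame): u_2 = (0.779 + 0.951) / (1 + 0.779·0.951) = 1.7303/1.7411 = 0.9938.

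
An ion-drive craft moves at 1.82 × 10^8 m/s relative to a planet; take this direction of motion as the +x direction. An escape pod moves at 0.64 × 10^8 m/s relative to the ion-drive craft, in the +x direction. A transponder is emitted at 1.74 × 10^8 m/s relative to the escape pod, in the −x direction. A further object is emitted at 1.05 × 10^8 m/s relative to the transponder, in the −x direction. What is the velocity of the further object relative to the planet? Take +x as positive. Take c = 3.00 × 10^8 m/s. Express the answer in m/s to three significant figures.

-3.22 × 10^7 m/s

Apply u = (u' + v)/(1 + u'v/c²) successively, working outward toward the planet.
(Dividing each given speed by c = 3.00 × 10^8 m/s to work in units of c.)
Start: velocity of the ion-drive craft relative to the planet = 0.6067c.
Compose with the escape pod (u' = 0.213 in the ion-drive craft frame): u_1 = (0.213 + 0.607) / (1 + 0.213·0.607) = 0.8200/1.1294 = 0.7260.
Compose with the transponder (u' = -0.580 in the escape pod frame): u_2 = (-0.580 + 0.726) / (1 + (-0.580)·0.726) = 0.1460/0.5789 = 0.2523.
Compose with the further object (u' = -0.350 in the transponder frame): u_3 = (-0.350 + 0.252) / (1 + (-0.350)·0.252) = -0.0977/0.9117 = -0.1072.
So u = -0.1072 × 3.00 × 10^8 m/s.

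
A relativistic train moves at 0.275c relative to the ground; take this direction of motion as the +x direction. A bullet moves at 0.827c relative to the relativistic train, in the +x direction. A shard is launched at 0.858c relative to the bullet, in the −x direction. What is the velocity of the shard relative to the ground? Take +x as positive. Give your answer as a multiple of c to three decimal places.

Apply u = (u' + v)/(1 + u'v/c²) successively, working outward toward the ground.
Start: velocity of the relativistic train relative to the ground = 0.2750c.
Compose with the bullet (u' = 0.827 in the relativistic train frame): u_1 = (0.827 + 0.275) / (1 + 0.827·0.275) = 1.1020/1.2274 = 0.8978.
Compose with the shard (u' = -0.858 in the bullet frame): u_2 = (-0.858 + 0.898) / (1 + (-0.858)·0.898) = 0.0398/0.2297 = 0.1734.

+0.173c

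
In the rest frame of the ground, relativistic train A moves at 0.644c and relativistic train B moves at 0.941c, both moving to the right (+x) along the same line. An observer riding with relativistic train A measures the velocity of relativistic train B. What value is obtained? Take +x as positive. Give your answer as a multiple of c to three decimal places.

+0.754c

β_A = 0.644, β_B = 0.941.
Transform to A's frame with the inverse velocity-addition law: u' = (u − v)/(1 − uv/c²), taking u = β_B and v = β_A.
u' = (0.941 − 0.644) / (1 − (0.644)(0.941)) = 0.2970/0.3940 = 0.7538.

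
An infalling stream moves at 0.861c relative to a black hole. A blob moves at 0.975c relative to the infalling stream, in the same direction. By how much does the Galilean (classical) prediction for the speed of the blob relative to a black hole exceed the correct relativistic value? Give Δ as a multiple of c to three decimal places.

Δ = 0.838c

Galilean: u_cl = 0.975 + 0.861 = 1.8360.
Relativistic: u_rel = (0.975 + 0.861) / (1 + 0.975·0.861) = 1.8360/1.8395 = 0.9981.
Δ = 1.8360 − 0.9981 = 0.8379.
(The classical prediction exceeds c; the relativistic result does not.)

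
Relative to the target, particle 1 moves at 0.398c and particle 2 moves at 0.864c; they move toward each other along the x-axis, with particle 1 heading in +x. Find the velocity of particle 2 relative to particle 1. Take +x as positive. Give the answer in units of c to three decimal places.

β_A = 0.398, β_B = -0.864.
Transform to A's frame with the inverse velocity-addition law: u' = (u − v)/(1 − uv/c²), taking u = β_B and v = β_A.
u' = (-0.864 − 0.398) / (1 − (0.398)(-0.864)) = -1.2620/1.3439 = -0.9391.

-0.939c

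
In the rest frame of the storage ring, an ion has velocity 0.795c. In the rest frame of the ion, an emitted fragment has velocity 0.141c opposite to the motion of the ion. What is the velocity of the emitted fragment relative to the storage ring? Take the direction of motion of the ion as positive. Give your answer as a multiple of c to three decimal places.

+0.737c

With v = 0.795 and u' = -0.141 (in units of c),
u = (u' + v)/(1 + u'v/c²):
u = (-0.141 + 0.795) / (1 + (-0.141)·0.795) = 0.6540/0.8879 = 0.7366
(Galilean addition would give +0.654c.)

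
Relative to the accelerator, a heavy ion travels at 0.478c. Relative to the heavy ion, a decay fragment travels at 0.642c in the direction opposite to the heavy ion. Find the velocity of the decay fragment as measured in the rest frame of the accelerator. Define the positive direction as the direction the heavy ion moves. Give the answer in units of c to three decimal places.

-0.237c

With v = 0.478 and u' = -0.642 (in units of c),
u = (u' + v)/(1 + u'v/c²):
u = (-0.642 + 0.478) / (1 + (-0.642)·0.478) = -0.1640/0.6931 = -0.2366
(Galilean addition would give -0.164c.)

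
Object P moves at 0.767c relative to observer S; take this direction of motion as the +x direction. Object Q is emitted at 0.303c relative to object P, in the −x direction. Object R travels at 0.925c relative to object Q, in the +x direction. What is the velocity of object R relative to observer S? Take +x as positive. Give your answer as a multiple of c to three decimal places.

+0.981c

Apply u = (u' + v)/(1 + u'v/c²) successively, working outward toward observer S.
Start: velocity of object P relative to observer S = 0.7670c.
Compose with object Q (u' = -0.303 in object P frame): u_1 = (-0.303 + 0.767) / (1 + (-0.303)·0.767) = 0.4640/0.7676 = 0.6045.
Compose with object R (u' = 0.925 in object Q frame): u_2 = (0.925 + 0.604) / (1 + 0.925·0.604) = 1.5295/1.5591 = 0.9810.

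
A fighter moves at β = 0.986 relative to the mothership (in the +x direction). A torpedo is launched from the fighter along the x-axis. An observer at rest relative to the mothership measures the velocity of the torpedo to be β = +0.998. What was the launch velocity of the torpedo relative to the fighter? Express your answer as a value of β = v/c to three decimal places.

β = +0.751

Invert the composition law: u' = (u − v)/(1 − uv/c²).
u' = (0.998 − 0.986) / (1 − (0.998)(0.986)) = 0.0120/0.0160 = 0.7513.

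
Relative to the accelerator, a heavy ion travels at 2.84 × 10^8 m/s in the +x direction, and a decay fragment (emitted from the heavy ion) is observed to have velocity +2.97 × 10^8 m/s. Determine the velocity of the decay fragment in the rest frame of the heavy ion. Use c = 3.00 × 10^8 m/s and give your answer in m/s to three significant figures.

v = 0.947c, u = 0.990c.
Invert the composition law: u' = (u − v)/(1 − uv/c²).
u' = (0.990 − 0.947) / (1 − (0.990)(0.947)) = 0.0433/0.0628 = 0.6900.
u' = 0.6900 × 3.00 × 10^8 m/s.

+2.07 × 10^8 m/s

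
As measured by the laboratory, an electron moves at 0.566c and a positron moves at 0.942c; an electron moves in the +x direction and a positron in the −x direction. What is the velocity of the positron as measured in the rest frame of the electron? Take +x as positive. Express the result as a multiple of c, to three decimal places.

β_A = 0.566, β_B = -0.942.
Transform to A's frame with the inverse velocity-addition law: u' = (u − v)/(1 − uv/c²), taking u = β_B and v = β_A.
u' = (-0.942 − 0.566) / (1 − (0.566)(-0.942)) = -1.5080/1.5332 = -0.9836.

-0.984c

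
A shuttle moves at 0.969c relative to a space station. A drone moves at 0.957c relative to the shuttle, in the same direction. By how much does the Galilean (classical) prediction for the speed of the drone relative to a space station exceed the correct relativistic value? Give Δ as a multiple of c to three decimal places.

Δ = 0.927c

Galilean: u_cl = 0.957 + 0.969 = 1.9260.
Relativistic: u_rel = (0.957 + 0.969) / (1 + 0.957·0.969) = 1.9260/1.9273 = 0.9993.
Δ = 1.9260 − 0.9993 = 0.9267.
(The classical prediction exceeds c; the relativistic result does not.)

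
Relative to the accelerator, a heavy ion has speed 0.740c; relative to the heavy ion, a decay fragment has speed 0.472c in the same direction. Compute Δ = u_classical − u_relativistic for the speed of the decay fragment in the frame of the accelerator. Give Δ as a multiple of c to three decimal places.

Δ = 0.314c

Galilean: u_cl = 0.472 + 0.740 = 1.2120.
Relativistic: u_rel = (0.472 + 0.740) / (1 + 0.472·0.740) = 1.2120/1.3493 = 0.8983.
Δ = 1.2120 − 0.8983 = 0.3137.
(The classical prediction exceeds c; the relativistic result does not.)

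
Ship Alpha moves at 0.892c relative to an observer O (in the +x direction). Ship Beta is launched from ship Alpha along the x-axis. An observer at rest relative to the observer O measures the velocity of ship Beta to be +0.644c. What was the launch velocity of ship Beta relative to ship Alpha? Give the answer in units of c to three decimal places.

-0.583c

Invert the composition law: u' = (u − v)/(1 − uv/c²).
u' = (0.644 − 0.892) / (1 − (0.644)(0.892)) = -0.2480/0.4256 = -0.5828.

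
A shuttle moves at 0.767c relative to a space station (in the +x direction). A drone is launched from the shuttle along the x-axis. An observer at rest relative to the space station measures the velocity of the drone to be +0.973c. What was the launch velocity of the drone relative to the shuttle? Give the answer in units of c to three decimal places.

+0.812c

Invert the composition law: u' = (u − v)/(1 − uv/c²).
u' = (0.973 − 0.767) / (1 − (0.973)(0.767)) = 0.2060/0.2537 = 0.8120.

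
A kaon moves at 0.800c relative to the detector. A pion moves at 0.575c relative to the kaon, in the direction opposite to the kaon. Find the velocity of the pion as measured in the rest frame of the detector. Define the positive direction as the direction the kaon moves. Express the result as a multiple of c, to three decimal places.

+0.417c

With v = 0.800 and u' = -0.575 (in units of c),
u = (u' + v)/(1 + u'v/c²):
u = (-0.575 + 0.800) / (1 + (-0.575)·0.800) = 0.2250/0.5400 = 0.4167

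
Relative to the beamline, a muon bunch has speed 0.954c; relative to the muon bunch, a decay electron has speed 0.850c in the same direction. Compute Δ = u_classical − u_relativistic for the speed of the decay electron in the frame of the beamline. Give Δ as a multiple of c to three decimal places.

Galilean: u_cl = 0.850 + 0.954 = 1.8040.
Relativistic: u_rel = (0.850 + 0.954) / (1 + 0.850·0.954) = 1.8040/1.8109 = 0.9962.
Δ = 1.8040 − 0.9962 = 0.8078.
(The classical prediction exceeds c; the relativistic result does not.)

Δ = 0.808c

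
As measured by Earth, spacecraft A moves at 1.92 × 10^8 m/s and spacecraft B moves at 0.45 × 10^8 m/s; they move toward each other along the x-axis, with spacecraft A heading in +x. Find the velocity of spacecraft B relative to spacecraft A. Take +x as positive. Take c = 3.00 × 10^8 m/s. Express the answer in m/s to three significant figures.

-2.16 × 10^8 m/s

β_A = 0.640, β_B = -0.150 (dividing each by c = 3.00 × 10^8 m/s).
Transform to A's frame with the inverse velocity-addition law: u' = (u − v)/(1 − uv/c²), taking u = β_B and v = β_A.
u' = (-0.150 − 0.640) / (1 − (0.640)(-0.150)) = -0.7900/1.0960 = -0.7208.
u' = -0.7208 × 3.00 × 10^8 m/s.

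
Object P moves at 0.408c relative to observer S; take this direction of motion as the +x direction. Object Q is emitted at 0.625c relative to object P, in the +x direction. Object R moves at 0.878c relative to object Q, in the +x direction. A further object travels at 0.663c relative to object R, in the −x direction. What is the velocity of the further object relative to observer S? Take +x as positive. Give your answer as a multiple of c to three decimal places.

Apply u = (u' + v)/(1 + u'v/c²) successively, working outward toward observer S.
Start: velocity of object P relative to observer S = 0.4080c.
Compose with object Q (u' = 0.625 in object P frame): u_1 = (0.625 + 0.408) / (1 + 0.625·0.408) = 1.0330/1.2550 = 0.8231.
Compose with object R (u' = 0.878 in object Q frame): u_2 = (0.878 + 0.823) / (1 + 0.878·0.823) = 1.7011/1.7227 = 0.9875.
Compose with the further object (u' = -0.663 in object R frame): u_3 = (-0.663 + 0.987) / (1 + (-0.663)·0.987) = 0.3245/0.3453 = 0.9397.

+0.940c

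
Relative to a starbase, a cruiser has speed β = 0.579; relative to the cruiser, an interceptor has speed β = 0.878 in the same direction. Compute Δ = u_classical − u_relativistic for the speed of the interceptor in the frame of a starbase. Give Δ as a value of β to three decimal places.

Galilean: u_cl = 0.878 + 0.579 = 1.4570.
Relativistic: u_rel = (0.878 + 0.579) / (1 + 0.878·0.579) = 1.4570/1.5084 = 0.9659.
Δ = 1.4570 − 0.9659 = 0.4911.
(The classical prediction exceeds c; the relativistic result does not.)

Δ = 0.491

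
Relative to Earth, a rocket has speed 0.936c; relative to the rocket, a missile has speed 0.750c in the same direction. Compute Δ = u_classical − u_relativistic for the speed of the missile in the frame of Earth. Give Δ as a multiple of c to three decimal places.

Galilean: u_cl = 0.750 + 0.936 = 1.6860.
Relativistic: u_rel = (0.750 + 0.936) / (1 + 0.750·0.936) = 1.6860/1.7020 = 0.9906.
Δ = 1.6860 − 0.9906 = 0.6954.
(The classical prediction exceeds c; the relativistic result does not.)

Δ = 0.695c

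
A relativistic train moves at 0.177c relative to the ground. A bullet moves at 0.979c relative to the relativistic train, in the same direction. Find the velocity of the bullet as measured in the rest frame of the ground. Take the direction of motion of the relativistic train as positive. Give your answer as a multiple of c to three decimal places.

With v = 0.177 and u' = 0.979 (in units of c),
u = (u' + v)/(1 + u'v/c²):
u = (0.979 + 0.177) / (1 + 0.979·0.177) = 1.1560/1.1733 = 0.9853
(Galilean addition would give +1.156c, exceeding c.)

0.985c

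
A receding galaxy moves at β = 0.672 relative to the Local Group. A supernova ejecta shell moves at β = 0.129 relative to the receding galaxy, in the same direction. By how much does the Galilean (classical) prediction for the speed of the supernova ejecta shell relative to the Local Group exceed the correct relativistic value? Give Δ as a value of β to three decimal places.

Δ = 0.064

Galilean: u_cl = 0.129 + 0.672 = 0.8010.
Relativistic: u_rel = (0.129 + 0.672) / (1 + 0.129·0.672) = 0.8010/1.0867 = 0.7371.
Δ = 0.8010 − 0.7371 = 0.0639.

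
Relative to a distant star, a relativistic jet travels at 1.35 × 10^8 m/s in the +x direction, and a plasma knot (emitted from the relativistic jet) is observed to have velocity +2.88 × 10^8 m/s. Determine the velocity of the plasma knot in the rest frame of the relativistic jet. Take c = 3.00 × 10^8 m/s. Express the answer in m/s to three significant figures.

+2.69 × 10^8 m/s

v = 0.450c, u = 0.960c.
Invert the composition law: u' = (u − v)/(1 − uv/c²).
u' = (0.960 − 0.450) / (1 − (0.960)(0.450)) = 0.5100/0.5680 = 0.8979.
u' = 0.8979 × 3.00 × 10^8 m/s.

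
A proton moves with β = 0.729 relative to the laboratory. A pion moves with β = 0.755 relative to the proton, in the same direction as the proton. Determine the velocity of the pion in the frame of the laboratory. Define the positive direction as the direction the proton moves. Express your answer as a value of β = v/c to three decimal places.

β = 0.957

With v = 0.729 and u' = 0.755 (in units of c),
u = (u' + v)/(1 + u'v/c²):
u = (0.755 + 0.729) / (1 + 0.755·0.729) = 1.4840/1.5504 = 0.9572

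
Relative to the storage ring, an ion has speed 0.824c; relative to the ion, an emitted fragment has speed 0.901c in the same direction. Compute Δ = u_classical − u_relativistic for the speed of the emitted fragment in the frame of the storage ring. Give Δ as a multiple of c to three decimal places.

Galilean: u_cl = 0.901 + 0.824 = 1.7250.
Relativistic: u_rel = (0.901 + 0.824) / (1 + 0.901·0.824) = 1.7250/1.7424 = 0.9900.
Δ = 1.7250 − 0.9900 = 0.7350.
(The classical prediction exceeds c; the relativistic result does not.)

Δ = 0.735c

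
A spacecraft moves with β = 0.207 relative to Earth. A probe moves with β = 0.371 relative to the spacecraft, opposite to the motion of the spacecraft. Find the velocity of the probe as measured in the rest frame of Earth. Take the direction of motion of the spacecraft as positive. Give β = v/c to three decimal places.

β = -0.178

With v = 0.207 and u' = -0.371 (in units of c),
u = (u' + v)/(1 + u'v/c²):
u = (-0.371 + 0.207) / (1 + (-0.371)·0.207) = -0.1640/0.9232 = -0.1776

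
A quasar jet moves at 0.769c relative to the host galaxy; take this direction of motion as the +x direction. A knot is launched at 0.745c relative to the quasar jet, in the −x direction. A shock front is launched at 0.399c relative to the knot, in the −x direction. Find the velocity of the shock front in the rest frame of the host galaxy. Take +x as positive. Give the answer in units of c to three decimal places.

Apply u = (u' + v)/(1 + u'v/c²) successively, working outward toward the host galaxy.
Start: velocity of the quasar jet relative to the host galaxy = 0.7690c.
Compose with the knot (u' = -0.745 in the quasar jet frame): u_1 = (-0.745 + 0.769) / (1 + (-0.745)·0.769) = 0.0240/0.4271 = 0.0562.
Compose with the shock front (u' = -0.399 in the knot frame): u_2 = (-0.399 + 0.056) / (1 + (-0.399)·0.056) = -0.3428/0.9776 = -0.3507.

-0.351c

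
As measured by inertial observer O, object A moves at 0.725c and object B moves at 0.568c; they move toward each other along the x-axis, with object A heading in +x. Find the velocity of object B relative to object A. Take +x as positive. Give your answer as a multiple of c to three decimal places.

-0.916c

β_A = 0.725, β_B = -0.568.
Transform to A's frame with the inverse velocity-addition law: u' = (u − v)/(1 − uv/c²), taking u = β_B and v = β_A.
u' = (-0.568 − 0.725) / (1 − (0.725)(-0.568)) = -1.2930/1.4118 = -0.9159.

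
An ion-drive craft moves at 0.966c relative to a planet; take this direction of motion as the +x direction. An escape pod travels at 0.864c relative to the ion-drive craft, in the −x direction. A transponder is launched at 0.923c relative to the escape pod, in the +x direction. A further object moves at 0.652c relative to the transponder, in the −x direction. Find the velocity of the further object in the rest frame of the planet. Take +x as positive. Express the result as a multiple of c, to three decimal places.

Apply u = (u' + v)/(1 + u'v/c²) successively, working outward toward the planet.
Start: velocity of the ion-drive craft relative to the planet = 0.9660c.
Compose with the escape pod (u' = -0.864 in the ion-drive craft frame): u_1 = (-0.864 + 0.966) / (1 + (-0.864)·0.966) = 0.1020/0.1654 = 0.6168.
Compose with the transponder (u' = 0.923 in the escape pod frame): u_2 = (0.923 + 0.617) / (1 + 0.923·0.617) = 1.5398/1.5693 = 0.9812.
Compose with the further object (u' = -0.652 in the transponder frame): u_3 = (-0.652 + 0.981) / (1 + (-0.652)·0.981) = 0.3292/0.3603 = 0.9138.

+0.914c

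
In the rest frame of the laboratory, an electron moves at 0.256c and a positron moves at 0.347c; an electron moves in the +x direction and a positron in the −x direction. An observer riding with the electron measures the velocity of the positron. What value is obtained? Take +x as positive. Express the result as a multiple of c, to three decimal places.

-0.554c

β_A = 0.256, β_B = -0.347.
Transform to A's frame with the inverse velocity-addition law: u' = (u − v)/(1 − uv/c²), taking u = β_B and v = β_A.
u' = (-0.347 − 0.256) / (1 − (0.256)(-0.347)) = -0.6030/1.0888 = -0.5538.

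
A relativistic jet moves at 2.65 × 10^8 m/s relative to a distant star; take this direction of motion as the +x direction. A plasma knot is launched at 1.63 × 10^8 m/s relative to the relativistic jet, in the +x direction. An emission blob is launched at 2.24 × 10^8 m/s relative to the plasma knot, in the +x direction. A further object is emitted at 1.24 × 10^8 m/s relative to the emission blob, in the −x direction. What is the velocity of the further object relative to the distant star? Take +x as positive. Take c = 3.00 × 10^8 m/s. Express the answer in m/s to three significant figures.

+2.96 × 10^8 m/s

Apply u = (u' + v)/(1 + u'v/c²) successively, working outward toward the distant star.
(Dividing each given speed by c = 3.00 × 10^8 m/s to work in units of c.)
Start: velocity of the relativistic jet relative to the distant star = 0.8833c.
Compose with the plasma knot (u' = 0.543 in the relativistic jet frame): u_1 = (0.543 + 0.883) / (1 + 0.543·0.883) = 1.4267/1.4799 = 0.9640.
Compose with the emission blob (u' = 0.747 in the plasma knot frame): u_2 = (0.747 + 0.964) / (1 + 0.747·0.964) = 1.7107/1.7198 = 0.9947.
Compose with the further object (u' = -0.413 in the emission blob frame): u_3 = (-0.413 + 0.995) / (1 + (-0.413)·0.995) = 0.5814/0.5889 = 0.9873.
So u = 0.9873 × 3.00 × 10^8 m/s.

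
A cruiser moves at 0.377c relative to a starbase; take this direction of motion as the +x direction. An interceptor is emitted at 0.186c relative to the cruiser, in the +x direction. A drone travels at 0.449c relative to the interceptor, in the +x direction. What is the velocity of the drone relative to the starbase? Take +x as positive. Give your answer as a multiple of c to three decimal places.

Apply u = (u' + v)/(1 + u'v/c²) successively, working outward toward the starbase.
Start: velocity of the cruiser relative to the starbase = 0.3770c.
Compose with the interceptor (u' = 0.186 in the cruiser frame): u_1 = (0.186 + 0.377) / (1 + 0.186·0.377) = 0.5630/1.0701 = 0.5261.
Compose with the drone (u' = 0.449 in the interceptor frame): u_2 = (0.449 + 0.526) / (1 + 0.449·0.526) = 0.9751/1.2362 = 0.7888.

0.789c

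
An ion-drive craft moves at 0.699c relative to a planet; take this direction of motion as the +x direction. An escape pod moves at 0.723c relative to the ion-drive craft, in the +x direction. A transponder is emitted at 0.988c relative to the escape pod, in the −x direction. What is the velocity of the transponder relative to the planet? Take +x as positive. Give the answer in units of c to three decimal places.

Apply u = (u' + v)/(1 + u'v/c²) successively, working outward toward the planet.
Start: velocity of the ion-drive craft relative to the planet = 0.6990c.
Compose with the escape pod (u' = 0.723 in the ion-drive craft frame): u_1 = (0.723 + 0.699) / (1 + 0.723·0.699) = 1.4220/1.5054 = 0.9446.
Compose with the transponder (u' = -0.988 in the escape pod frame): u_2 = (-0.988 + 0.945) / (1 + (-0.988)·0.945) = -0.0434/0.0667 = -0.6503.

-0.650c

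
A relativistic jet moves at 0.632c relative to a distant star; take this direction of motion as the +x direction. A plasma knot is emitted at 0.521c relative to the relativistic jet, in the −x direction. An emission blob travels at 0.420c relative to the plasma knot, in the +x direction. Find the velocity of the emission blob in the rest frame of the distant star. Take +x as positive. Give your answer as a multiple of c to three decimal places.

Apply u = (u' + v)/(1 + u'v/c²) successively, working outward toward the distant star.
Start: velocity of the relativistic jet relative to the distant star = 0.6320c.
Compose with the plasma knot (u' = -0.521 in the relativistic jet frame): u_1 = (-0.521 + 0.632) / (1 + (-0.521)·0.632) = 0.1110/0.6707 = 0.1655.
Compose with the emission blob (u' = 0.420 in the plasma knot frame): u_2 = (0.420 + 0.165) / (1 + 0.420·0.165) = 0.5855/1.0695 = 0.5474.

+0.547c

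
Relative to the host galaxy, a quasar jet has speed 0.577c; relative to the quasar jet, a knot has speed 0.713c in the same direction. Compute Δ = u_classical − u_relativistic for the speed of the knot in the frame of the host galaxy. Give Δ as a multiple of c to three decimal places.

Galilean: u_cl = 0.713 + 0.577 = 1.2900.
Relativistic: u_rel = (0.713 + 0.577) / (1 + 0.713·0.577) = 1.2900/1.4114 = 0.9140.
Δ = 1.2900 − 0.9140 = 0.3760.
(The classical prediction exceeds c; the relativistic result does not.)

Δ = 0.376c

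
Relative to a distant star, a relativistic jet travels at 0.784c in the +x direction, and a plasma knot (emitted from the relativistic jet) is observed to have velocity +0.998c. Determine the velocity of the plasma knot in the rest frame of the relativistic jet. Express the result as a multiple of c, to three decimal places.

+0.984c

Invert the composition law: u' = (u − v)/(1 − uv/c²).
u' = (0.998 − 0.784) / (1 − (0.998)(0.784)) = 0.2140/0.2176 = 0.9836.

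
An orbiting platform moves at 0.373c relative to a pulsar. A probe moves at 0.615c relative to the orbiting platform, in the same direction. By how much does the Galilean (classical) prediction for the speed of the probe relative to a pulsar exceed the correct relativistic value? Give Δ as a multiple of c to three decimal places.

Galilean: u_cl = 0.615 + 0.373 = 0.9880.
Relativistic: u_rel = (0.615 + 0.373) / (1 + 0.615·0.373) = 0.9880/1.2294 = 0.8036.
Δ = 0.9880 − 0.8036 = 0.1844.

Δ = 0.184c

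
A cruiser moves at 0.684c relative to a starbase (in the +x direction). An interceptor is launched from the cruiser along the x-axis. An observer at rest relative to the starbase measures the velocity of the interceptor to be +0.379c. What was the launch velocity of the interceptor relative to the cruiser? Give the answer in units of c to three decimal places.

Invert the composition law: u' = (u − v)/(1 − uv/c²).
u' = (0.379 − 0.684) / (1 − (0.379)(0.684)) = -0.3050/0.7408 = -0.4117.

-0.412c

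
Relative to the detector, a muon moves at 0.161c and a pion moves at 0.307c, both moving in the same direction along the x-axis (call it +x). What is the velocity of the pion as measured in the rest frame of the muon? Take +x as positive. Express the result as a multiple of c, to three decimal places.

β_A = 0.161, β_B = 0.307.
Transform to A's frame with the inverse velocity-addition law: u' = (u − v)/(1 − uv/c²), taking u = β_B and v = β_A.
u' = (0.307 − 0.161) / (1 − (0.161)(0.307)) = 0.1460/0.9506 = 0.1536.

+0.154c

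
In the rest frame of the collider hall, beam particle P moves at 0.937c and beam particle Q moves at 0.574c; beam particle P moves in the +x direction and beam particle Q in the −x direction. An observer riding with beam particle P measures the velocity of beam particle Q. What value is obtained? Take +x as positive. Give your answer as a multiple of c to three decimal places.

β_A = 0.937, β_B = -0.574.
Transform to A's frame with the inverse velocity-addition law: u' = (u − v)/(1 − uv/c²), taking u = β_B and v = β_A.
u' = (-0.574 − 0.937) / (1 − (0.937)(-0.574)) = -1.5110/1.5378 = -0.9825.

-0.983c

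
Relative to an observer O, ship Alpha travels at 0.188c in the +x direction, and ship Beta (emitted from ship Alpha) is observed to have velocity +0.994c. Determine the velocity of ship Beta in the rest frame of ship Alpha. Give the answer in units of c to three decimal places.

Invert the composition law: u' = (u − v)/(1 − uv/c²).
u' = (0.994 − 0.188) / (1 − (0.994)(0.188)) = 0.8060/0.8131 = 0.9912.

+0.991c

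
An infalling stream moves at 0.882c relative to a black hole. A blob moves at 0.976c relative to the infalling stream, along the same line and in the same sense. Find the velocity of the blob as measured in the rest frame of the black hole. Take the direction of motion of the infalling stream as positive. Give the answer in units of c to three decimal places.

0.998c

With v = 0.882 and u' = 0.976 (in units of c),
u = (u' + v)/(1 + u'v/c²):
u = (0.976 + 0.882) / (1 + 0.976·0.882) = 1.8580/1.8608 = 0.9985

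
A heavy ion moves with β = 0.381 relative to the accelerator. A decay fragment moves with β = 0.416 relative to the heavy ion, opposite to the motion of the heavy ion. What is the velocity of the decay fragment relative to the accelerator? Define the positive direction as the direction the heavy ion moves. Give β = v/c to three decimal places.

With v = 0.381 and u' = -0.416 (in units of c),
u = (u' + v)/(1 + u'v/c²):
u = (-0.416 + 0.381) / (1 + (-0.416)·0.381) = -0.0350/0.8415 = -0.0416

β = -0.042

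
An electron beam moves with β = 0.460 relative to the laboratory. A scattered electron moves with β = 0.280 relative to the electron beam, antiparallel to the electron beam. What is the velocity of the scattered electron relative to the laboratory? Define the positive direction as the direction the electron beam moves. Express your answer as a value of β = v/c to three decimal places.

With v = 0.460 and u' = -0.280 (in units of c),
u = (u' + v)/(1 + u'v/c²):
u = (-0.280 + 0.460) / (1 + (-0.280)·0.460) = 0.1800/0.8712 = 0.2066

β = +0.207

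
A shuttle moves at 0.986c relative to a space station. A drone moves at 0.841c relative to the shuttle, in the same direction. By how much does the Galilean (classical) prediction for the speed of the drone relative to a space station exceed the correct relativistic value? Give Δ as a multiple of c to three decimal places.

Galilean: u_cl = 0.841 + 0.986 = 1.8270.
Relativistic: u_rel = (0.841 + 0.986) / (1 + 0.841·0.986) = 1.8270/1.8292 = 0.9988.
Δ = 1.8270 − 0.9988 = 0.8282.
(The classical prediction exceeds c; the relativistic result does not.)

Δ = 0.828c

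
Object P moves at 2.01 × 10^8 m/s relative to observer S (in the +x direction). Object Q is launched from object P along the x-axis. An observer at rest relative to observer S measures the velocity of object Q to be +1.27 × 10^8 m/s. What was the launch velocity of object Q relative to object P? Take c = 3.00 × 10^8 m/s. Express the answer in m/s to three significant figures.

v = 0.670c, u = 0.423c.
Invert the composition law: u' = (u − v)/(1 − uv/c²).
u' = (0.423 − 0.670) / (1 − (0.423)(0.670)) = -0.2467/0.7164 = -0.3443.
u' = -0.3443 × 3.00 × 10^8 m/s.

-1.03 × 10^8 m/s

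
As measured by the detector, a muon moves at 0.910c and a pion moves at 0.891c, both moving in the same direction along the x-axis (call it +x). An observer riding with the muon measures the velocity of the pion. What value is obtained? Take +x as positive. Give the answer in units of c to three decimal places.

β_A = 0.910, β_B = 0.891.
Transform to A's frame with the inverse velocity-addition law: u' = (u − v)/(1 − uv/c²), taking u = β_B and v = β_A.
u' = (0.891 − 0.910) / (1 − (0.910)(0.891)) = -0.0190/0.1892 = -0.1004.

-0.100c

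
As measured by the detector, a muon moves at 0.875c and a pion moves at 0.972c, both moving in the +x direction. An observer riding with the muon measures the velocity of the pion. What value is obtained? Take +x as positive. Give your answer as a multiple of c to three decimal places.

β_A = 0.875, β_B = 0.972.
Transform to A's frame with the inverse velocity-addition law: u' = (u − v)/(1 − uv/c²), taking u = β_B and v = β_A.
u' = (0.972 − 0.875) / (1 − (0.875)(0.972)) = 0.0970/0.1495 = 0.6488.

+0.649c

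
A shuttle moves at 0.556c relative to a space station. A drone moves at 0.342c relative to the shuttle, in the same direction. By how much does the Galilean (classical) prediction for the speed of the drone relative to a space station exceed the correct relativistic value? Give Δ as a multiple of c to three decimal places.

Galilean: u_cl = 0.342 + 0.556 = 0.8980.
Relativistic: u_rel = (0.342 + 0.556) / (1 + 0.342·0.556) = 0.8980/1.1902 = 0.7545.
Δ = 0.8980 − 0.7545 = 0.1435.

Δ = 0.143c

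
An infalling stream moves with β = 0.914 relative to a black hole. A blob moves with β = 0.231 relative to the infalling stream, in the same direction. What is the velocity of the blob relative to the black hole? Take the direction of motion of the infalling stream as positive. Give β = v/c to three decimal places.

β = 0.945

With v = 0.914 and u' = 0.231 (in units of c),
u = (u' + v)/(1 + u'v/c²):
u = (0.231 + 0.914) / (1 + 0.231·0.914) = 1.1450/1.2111 = 0.9454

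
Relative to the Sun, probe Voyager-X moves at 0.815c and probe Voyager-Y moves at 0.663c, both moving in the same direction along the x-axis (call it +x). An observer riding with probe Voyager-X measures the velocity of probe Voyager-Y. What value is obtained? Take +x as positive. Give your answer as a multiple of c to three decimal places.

β_A = 0.815, β_B = 0.663.
Transform to A's frame with the inverse velocity-addition law: u' = (u − v)/(1 − uv/c²), taking u = β_B and v = β_A.
u' = (0.663 − 0.815) / (1 − (0.815)(0.663)) = -0.1520/0.4597 = -0.3307.

-0.331c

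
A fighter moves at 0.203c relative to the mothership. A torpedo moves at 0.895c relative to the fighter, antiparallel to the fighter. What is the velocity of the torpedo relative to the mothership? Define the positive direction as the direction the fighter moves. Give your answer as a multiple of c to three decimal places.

With v = 0.203 and u' = -0.895 (in units of c),
u = (u' + v)/(1 + u'v/c²):
u = (-0.895 + 0.203) / (1 + (-0.895)·0.203) = -0.6920/0.8183 = -0.8456

-0.846c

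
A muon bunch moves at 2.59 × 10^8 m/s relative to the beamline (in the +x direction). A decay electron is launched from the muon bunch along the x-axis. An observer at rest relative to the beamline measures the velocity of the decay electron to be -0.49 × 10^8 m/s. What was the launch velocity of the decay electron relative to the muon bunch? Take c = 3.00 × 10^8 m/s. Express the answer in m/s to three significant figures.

-2.70 × 10^8 m/s

v = 0.863c, u = -0.163c.
Invert the composition law: u' = (u − v)/(1 − uv/c²).
u' = (-0.163 − 0.863) / (1 − (-0.163)(0.863)) = -1.0267/1.1410 = -0.8998.
u' = -0.8998 × 3.00 × 10^8 m/s.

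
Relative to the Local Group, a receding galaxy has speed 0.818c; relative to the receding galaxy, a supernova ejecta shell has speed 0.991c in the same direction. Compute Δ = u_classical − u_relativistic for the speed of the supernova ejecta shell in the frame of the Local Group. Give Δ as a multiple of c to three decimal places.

Δ = 0.810c

Galilean: u_cl = 0.991 + 0.818 = 1.8090.
Relativistic: u_rel = (0.991 + 0.818) / (1 + 0.991·0.818) = 1.8090/1.8106 = 0.9991.
Δ = 1.8090 − 0.9991 = 0.8099.
(The classical prediction exceeds c; the relativistic result does not.)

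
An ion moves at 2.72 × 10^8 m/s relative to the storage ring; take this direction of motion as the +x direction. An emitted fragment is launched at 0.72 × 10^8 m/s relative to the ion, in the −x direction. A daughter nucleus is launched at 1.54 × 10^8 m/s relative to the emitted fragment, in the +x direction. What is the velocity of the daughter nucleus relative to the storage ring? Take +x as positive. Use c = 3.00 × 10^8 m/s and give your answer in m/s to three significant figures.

Apply u = (u' + v)/(1 + u'v/c²) successively, working outward toward the storage ring.
(Dividing each given speed by c = 3.00 × 10^8 m/s to work in units of c.)
Start: velocity of the ion relative to the storage ring = 0.9067c.
Compose with the emitted fragment (u' = -0.240 in the ion frame): u_1 = (-0.240 + 0.907) / (1 + (-0.240)·0.907) = 0.6667/0.7824 = 0.8521.
Compose with the daughter nucleus (u' = 0.513 in the emitted fragment frame): u_2 = (0.513 + 0.852) / (1 + 0.513·0.852) = 1.3654/1.4374 = 0.9499.
So u = 0.9499 × 3.00 × 10^8 m/s.

+2.85 × 10^8 m/s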